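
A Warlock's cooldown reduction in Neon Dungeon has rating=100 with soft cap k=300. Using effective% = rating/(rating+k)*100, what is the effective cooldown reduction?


effective% = rating / (rating + k) * 100
= 100 / (100 + 300) * 100
= 100 / 400 * 100
= 0.25 * 100
= 25.00%

25.00%


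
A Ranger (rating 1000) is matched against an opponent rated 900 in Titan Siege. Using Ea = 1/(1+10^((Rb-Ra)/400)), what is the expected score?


Elo expected score: Ea = 1/(1 + 10^((Rb-Ra)/400))
Rb - Ra = 900 - 1000 = -100
(Rb-Ra)/400 = -100/400 = -0.25
10^-0.25 = 0.562341
Ea = 1/(1 + 0.562341) = 1/1.562341 = 0.6401

0.6401


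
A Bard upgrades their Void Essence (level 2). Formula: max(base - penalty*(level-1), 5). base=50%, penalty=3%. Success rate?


raw_rate = 50 - 3 * (2 - 1)
= 50 - 3 * 1
= 50 - 3
= 47
Apply floor: max(47, 5) = 47%

47%


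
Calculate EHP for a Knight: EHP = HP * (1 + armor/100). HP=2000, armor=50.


EHP = 2000 * (1 + 50/100)
= 2000 * (1 + 0.5)
= 2000 * 1.5
= 3000.0

3000.0 EHP


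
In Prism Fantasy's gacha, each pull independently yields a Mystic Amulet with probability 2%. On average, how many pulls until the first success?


Expected pulls for a geometric distribution = 1/p = 100 / rate%
= 100 / 2
= 50.0

50.0 pulls


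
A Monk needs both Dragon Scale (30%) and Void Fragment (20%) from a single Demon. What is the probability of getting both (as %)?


For independent events, P(both) = P(A) * P(B)
= 30% * 20%
= 600 / 100 %
= 6.0%

6.0%


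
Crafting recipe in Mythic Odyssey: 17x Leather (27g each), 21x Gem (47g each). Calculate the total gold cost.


Cost breakdown:
  Leather: 17 * 27 = 459
  Gem: 21 * 47 = 987
Total = 459 + 987 = 1446

1446 gold


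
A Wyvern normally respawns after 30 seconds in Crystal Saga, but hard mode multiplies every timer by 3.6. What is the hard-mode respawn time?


Respawn time = base * multiplier
= 30 * 3.6
= 108.0 seconds

108.0 seconds


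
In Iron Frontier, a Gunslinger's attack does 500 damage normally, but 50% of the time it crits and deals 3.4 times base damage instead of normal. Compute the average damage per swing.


E[dmg] = base * (1 + crit_chance * (crit_mult - 1))
cc as decimal = 50/100 = 0.5
cm - 1 = 3.4 - 1 = 2.4
Bonus factor = 0.5 * 2.4 = 1.2
Total multiplier = 1 + 1.2 = 2.2
Expected damage = 500 * 2.2 = 1100.00

1100.00 damage


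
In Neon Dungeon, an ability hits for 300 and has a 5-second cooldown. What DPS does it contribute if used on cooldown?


DPS = damage / cooldown
= 300 / 5
= 60.00

60.00 DPS


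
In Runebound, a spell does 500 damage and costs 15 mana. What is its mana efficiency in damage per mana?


Efficiency = damage / mana
= 500 / 15
= 33.33

33.33 dmg/mana


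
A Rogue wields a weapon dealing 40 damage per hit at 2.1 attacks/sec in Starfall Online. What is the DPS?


DPS = damage * attack_speed
= 40 * 2.1
= 84.0

84.0 DPS


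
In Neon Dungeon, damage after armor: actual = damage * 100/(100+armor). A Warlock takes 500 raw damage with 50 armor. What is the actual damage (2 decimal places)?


actual = 500 * 100 / (100 + 50)
= 500 * 100 / 150
= 50000 / 150
= 333.33

333.33 damage


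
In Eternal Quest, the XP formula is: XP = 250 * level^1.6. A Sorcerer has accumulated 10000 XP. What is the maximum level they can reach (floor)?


XP = 250 * level^1.6, so level = (XP / 250)^(1/1.6)
= (10000 / 250)^(1/1.6)
= 40.0^0.625
= 10.0297
Floor: level = 10

level 10


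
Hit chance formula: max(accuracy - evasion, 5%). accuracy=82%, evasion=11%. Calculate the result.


accuracy - evasion = 82 - 11 = 71
Apply floor: max(71, 5) = 71
Hit chance = 71%

71%


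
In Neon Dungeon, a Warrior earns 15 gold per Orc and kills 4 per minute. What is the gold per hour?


Gold per minute = 15 * 4 = 60
Gold per hour = 60 * 60 = 3600

3600 gold/hour


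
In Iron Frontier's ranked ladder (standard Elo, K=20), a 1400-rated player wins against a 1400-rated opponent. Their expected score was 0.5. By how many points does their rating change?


Elo update: delta = K * (S - Ea), where S = 1 (wins)
S - Ea = 1 - 0.5 = 0.5
Rating change = 20 * 0.5
= 10.00

10.00 rating points


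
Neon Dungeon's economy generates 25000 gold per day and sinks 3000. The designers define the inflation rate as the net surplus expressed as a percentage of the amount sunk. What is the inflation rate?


Net gold = 25000 - 3000 = 22000
Inflation rate = net / sunk * 100 = 22000 / 3000 * 100
= 7.333333 * 100
= 733.33%

733.33%


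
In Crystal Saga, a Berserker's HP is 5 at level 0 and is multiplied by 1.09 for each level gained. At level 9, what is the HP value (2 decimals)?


value = base * growth^level
= 5 * 1.09^9
= 5 * 2.171893
= 10.86

10.86 HP


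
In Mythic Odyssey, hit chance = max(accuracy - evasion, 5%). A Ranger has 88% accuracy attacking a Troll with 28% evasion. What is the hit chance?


accuracy - evasion = 88 - 28 = 60
Apply floor: max(60, 5) = 60
Hit chance = 60%

60%


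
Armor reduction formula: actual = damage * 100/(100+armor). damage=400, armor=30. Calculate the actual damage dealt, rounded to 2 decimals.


actual = 400 * 100 / (100 + 30)
= 400 * 100 / 130
= 40000 / 130
= 307.69

307.69 damage


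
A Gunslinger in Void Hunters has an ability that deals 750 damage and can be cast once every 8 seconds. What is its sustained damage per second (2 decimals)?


DPS = damage / cooldown
= 750 / 8
= 93.75

93.75 DPS


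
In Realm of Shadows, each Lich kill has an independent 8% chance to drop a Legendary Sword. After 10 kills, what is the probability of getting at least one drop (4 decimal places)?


P(at least one) = 1 - P(none) = 1 - (1-p)^n
p = 8/100 = 0.08
1 - p = 0.92
(1 - p)^10 = 0.92^10 = 0.434388
P(at least one) = 1 - 0.434388 = 0.5656

0.5656


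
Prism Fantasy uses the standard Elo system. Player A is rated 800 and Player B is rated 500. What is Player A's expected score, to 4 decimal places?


Elo expected score: Ea = 1/(1 + 10^((Rb-Ra)/400))
Rb - Ra = 500 - 800 = -300
(Rb-Ra)/400 = -300/400 = -0.75
10^-0.75 = 0.177828
Ea = 1/(1 + 0.177828) = 1/1.177828 = 0.8490

0.8490


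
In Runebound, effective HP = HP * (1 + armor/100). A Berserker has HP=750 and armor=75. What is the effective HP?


EHP = 750 * (1 + 75/100)
= 750 * (1 + 0.75)
= 750 * 1.75
= 1312.5

1312.5 EHP


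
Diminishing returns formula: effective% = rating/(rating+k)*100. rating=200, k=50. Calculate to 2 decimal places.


effective% = rating / (rating + k) * 100
= 200 / (200 + 50) * 100
= 200 / 250 * 100
= 0.8 * 100
= 80.00%

80.00%


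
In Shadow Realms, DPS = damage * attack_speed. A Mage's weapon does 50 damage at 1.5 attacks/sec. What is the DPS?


DPS = damage * attack_speed
= 50 * 1.5
= 75.0

75.0 DPS


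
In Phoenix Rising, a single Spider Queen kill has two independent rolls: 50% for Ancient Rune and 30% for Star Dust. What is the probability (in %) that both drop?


For independent events, P(both) = P(A) * P(B)
= 50% * 30%
= 1500 / 100 %
= 15.0%

15.0%


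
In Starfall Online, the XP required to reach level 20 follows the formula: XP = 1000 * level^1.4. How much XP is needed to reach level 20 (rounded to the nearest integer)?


XP = 1000 * level^1.4
Substitute level = 20:
XP = 1000 * 20^1.4
= 1000 * 66.2891
= 66289

66289 XP


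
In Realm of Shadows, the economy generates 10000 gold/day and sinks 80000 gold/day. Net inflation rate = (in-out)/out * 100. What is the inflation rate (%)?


Net gold = 10000 - 80000 = -70000
Inflation rate = net / sunk * 100 = -70000 / 80000 * 100
= -0.875 * 100
= -87.50%

-87.50%


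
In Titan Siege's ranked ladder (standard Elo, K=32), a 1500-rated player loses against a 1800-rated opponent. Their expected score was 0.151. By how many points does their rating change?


Elo update: delta = K * (S - Ea), where S = 0 (loses)
S - Ea = 0 - 0.151 = -0.151
Rating change = 32 * -0.151
= -4.83

-4.83 rating points


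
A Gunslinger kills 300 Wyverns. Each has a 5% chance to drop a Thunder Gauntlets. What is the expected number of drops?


Expected drops = kills * (drop_rate / 100)
= 300 * (5 / 100)
= 300 * 0.05
= 15.0

15.0 drops


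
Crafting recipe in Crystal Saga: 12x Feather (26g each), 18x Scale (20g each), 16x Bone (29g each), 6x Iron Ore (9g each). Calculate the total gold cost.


Cost breakdown:
  Feather: 12 * 26 = 312
  Scale: 18 * 20 = 360
  Bone: 16 * 29 = 464
  Iron Ore: 6 * 9 = 54
Total = 312 + 360 + 464 + 54 = 1190

1190 gold


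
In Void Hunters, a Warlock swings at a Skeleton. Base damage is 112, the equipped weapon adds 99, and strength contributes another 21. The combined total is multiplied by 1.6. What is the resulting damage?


Sum base + weapon + str = 112 + 99 + 21 = 232
Multiply by 1.6:
232 * 1.6 = 371.2

371.2 damage


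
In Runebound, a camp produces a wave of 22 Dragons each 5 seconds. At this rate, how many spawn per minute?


Spawns per minute = count * (60 / interval)
= 22 * (60 / 5)
= 22 * 12.0
= 264.0

264.0 per minute


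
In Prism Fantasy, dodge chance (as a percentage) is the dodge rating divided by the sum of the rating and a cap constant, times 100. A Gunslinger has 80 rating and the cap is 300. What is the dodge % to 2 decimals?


dodge% = 80 / (80 + 300) * 100
= 80 / 380 * 100
= 0.210526 * 100
= 21.05%

21.05%


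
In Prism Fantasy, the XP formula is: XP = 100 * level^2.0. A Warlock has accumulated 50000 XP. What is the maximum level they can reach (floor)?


XP = 100 * level^2.0, so level = (XP / 100)^(1/2.0)
= (50000 / 100)^(1/2.0)
= 500.0^0.5
= 22.3607
Floor: level = 22

level 22


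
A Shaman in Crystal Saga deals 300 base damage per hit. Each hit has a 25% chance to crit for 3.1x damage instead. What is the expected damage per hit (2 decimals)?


E[dmg] = base * (1 + crit_chance * (crit_mult - 1))
cc as decimal = 25/100 = 0.25
cm - 1 = 3.1 - 1 = 2.1
Bonus factor = 0.25 * 2.1 = 0.525
Total multiplier = 1 + 0.525 = 1.525
Expected damage = 300 * 1.525 = 457.50

457.50 damage


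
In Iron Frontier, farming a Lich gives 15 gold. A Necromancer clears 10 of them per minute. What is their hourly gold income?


Gold per minute = 15 * 10 = 150
Gold per hour = 150 * 60 = 9000

9000 gold/hour


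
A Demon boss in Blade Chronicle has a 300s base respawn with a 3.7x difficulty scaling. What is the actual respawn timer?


Respawn time = base * multiplier
= 300 * 3.7
= 1110.0 seconds

1110.0 seconds


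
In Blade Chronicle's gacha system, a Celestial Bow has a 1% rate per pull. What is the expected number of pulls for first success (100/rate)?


Expected pulls for a geometric distribution = 1/p = 100 / rate%
= 100 / 1
= 100.0

100.0 pulls


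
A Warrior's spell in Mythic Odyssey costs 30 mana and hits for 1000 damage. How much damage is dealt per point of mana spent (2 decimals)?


Efficiency = damage / mana
= 1000 / 30
= 33.33

33.33 dmg/mana


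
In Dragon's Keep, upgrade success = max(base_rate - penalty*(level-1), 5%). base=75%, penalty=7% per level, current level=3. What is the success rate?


raw_rate = 75 - 7 * (3 - 1)
= 75 - 7 * 2
= 75 - 14
= 61
Apply floor: max(61, 5) = 61%

61%


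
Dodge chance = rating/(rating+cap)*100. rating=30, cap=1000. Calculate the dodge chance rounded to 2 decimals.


dodge% = 30 / (30 + 1000) * 100
= 30 / 1030 * 100
= 0.029126 * 100
= 2.91%

2.91%


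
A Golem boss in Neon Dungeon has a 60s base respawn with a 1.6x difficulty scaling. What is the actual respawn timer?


Respawn time = base * multiplier
= 60 * 1.6
= 96.0 seconds

96.0 seconds


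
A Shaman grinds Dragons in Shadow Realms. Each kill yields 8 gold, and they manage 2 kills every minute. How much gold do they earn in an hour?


Gold per minute = 8 * 2 = 16
Gold per hour = 16 * 60 = 960

960 gold/hour


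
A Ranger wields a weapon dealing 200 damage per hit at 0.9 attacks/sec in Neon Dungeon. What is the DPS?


DPS = damage * attack_speed
= 200 * 0.9
= 180.0

180.0 DPS


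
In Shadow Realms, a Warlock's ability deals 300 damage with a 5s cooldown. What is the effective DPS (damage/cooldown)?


DPS = damage / cooldown
= 300 / 5
= 60.00

60.00 DPS


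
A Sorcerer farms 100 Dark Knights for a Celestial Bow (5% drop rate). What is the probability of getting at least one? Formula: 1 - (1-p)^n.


P(at least one) = 1 - P(none) = 1 - (1-p)^n
p = 5/100 = 0.05
1 - p = 0.95
(1 - p)^100 = 0.95^100 = 0.005921
P(at least one) = 1 - 0.005921 = 0.9941

0.9941


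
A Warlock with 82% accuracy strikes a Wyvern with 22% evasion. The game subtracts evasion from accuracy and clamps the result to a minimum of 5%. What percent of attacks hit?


accuracy - evasion = 82 - 22 = 60
Apply floor: max(60, 5) = 60
Hit chance = 60%

60%


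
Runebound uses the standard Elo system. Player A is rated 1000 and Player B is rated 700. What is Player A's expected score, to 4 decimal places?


Elo expected score: Ea = 1/(1 + 10^((Rb-Ra)/400))
Rb - Ra = 700 - 1000 = -300
(Rb-Ra)/400 = -300/400 = -0.75
10^-0.75 = 0.177828
Ea = 1/(1 + 0.177828) = 1/1.177828 = 0.8490

0.8490


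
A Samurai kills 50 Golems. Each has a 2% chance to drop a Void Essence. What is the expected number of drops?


Expected drops = kills * (drop_rate / 100)
= 50 * (2 / 100)
= 50 * 0.02
= 1.0

1.0 drops


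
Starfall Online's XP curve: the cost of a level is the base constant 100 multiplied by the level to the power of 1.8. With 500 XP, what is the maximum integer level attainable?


XP = 100 * level^1.8, so level = (XP / 100)^(1/1.8)
= (500 / 100)^(1/1.8)
= 5.0^0.5556
= 2.4452
Floor: level = 2

level 2


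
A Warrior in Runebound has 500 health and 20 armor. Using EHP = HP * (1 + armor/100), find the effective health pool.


EHP = 500 * (1 + 20/100)
= 500 * (1 + 0.2)
= 500 * 1.2
= 600.0

600.0 EHP


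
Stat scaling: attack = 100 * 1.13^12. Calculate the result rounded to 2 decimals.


value = base * growth^level
= 100 * 1.13^12
= 100 * 4.334523
= 433.45

433.45 attack


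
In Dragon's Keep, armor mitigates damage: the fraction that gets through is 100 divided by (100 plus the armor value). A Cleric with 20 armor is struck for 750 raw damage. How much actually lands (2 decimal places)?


actual = 750 * 100 / (100 + 20)
= 750 * 100 / 120
= 75000 / 120
= 625.00

625.00 damage


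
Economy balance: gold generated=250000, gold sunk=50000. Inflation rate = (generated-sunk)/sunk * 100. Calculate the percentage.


Net gold = 250000 - 50000 = 200000
Inflation rate = net / sunk * 100 = 200000 / 50000 * 100
= 4.0 * 100
= 400.00%

400.00%


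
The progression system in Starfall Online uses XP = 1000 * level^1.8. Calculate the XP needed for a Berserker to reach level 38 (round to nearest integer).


XP = 1000 * level^1.8
Substitute level = 38:
XP = 1000 * 38^1.8
= 1000 * 697.6064
= 697606

697606 XP


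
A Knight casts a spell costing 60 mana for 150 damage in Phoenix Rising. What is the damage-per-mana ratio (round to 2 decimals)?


Efficiency = damage / mana
= 150 / 60
= 2.50

2.50 dmg/mana


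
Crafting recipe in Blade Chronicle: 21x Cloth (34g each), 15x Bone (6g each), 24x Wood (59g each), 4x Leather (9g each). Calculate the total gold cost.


Cost breakdown:
  Cloth: 21 * 34 = 714
  Bone: 15 * 6 = 90
  Wood: 24 * 59 = 1416
  Leather: 4 * 9 = 36
Total = 714 + 90 + 1416 + 36 = 2256

2256 gold


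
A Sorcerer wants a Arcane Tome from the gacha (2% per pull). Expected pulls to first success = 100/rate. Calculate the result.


Expected pulls for a geometric distribution = 1/p = 100 / rate%
= 100 / 2
= 50.0

50.0 pulls


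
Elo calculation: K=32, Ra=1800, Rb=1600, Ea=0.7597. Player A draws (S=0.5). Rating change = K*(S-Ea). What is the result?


Elo update: delta = K * (S - Ea), where S = 0.5 (draws)
S - Ea = 0.5 - 0.7597 = -0.2597
Rating change = 32 * -0.2597
= -8.31

-8.31 rating points


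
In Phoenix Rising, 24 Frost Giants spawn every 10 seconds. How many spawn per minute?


Spawns per minute = count * (60 / interval)
= 24 * (60 / 10)
= 24 * 6.0
= 144.0

144.0 per minute


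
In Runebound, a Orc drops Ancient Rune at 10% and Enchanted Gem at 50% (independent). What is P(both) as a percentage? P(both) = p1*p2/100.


For independent events, P(both) = P(A) * P(B)
= 10% * 50%
= 500 / 100 %
= 5.0%

5.0%


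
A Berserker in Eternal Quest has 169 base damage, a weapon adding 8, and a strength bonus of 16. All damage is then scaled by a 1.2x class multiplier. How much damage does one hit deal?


Sum base + weapon + str = 169 + 8 + 16 = 193
Multiply by 1.2:
193 * 1.2 = 231.6

231.6 damage


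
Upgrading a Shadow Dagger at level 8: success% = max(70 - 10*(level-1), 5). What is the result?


raw_rate = 70 - 10 * (8 - 1)
= 70 - 10 * 7
= 70 - 70
= 0
Apply floor: max(0, 5) = 5%

5%


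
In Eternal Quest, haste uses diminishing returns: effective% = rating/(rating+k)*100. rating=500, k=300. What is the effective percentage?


effective% = rating / (rating + k) * 100
= 500 / (500 + 300) * 100
= 500 / 800 * 100
= 0.625 * 100
= 62.50%

62.50%


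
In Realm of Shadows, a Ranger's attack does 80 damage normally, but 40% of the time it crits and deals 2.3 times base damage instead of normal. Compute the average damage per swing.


E[dmg] = base * (1 + crit_chance * (crit_mult - 1))
cc as decimal = 40/100 = 0.4
cm - 1 = 2.3 - 1 = 1.3
Bonus factor = 0.4 * 1.3 = 0.52
Total multiplier = 1 + 0.52 = 1.52
Expected damage = 80 * 1.52 = 121.60

121.60 damage


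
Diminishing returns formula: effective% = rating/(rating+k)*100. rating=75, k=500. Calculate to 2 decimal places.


effective% = rating / (rating + k) * 100
= 75 / (75 + 500) * 100
= 75 / 575 * 100
= 0.130435 * 100
= 13.04%

13.04%


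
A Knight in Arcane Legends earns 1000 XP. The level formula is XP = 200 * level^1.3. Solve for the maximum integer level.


XP = 200 * level^1.3, so level = (XP / 200)^(1/1.3)
= (1000 / 200)^(1/1.3)
= 5.0^0.7692
= 3.4488
Floor: level = 3

level 3


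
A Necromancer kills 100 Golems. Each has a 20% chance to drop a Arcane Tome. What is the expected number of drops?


Expected drops = kills * (drop_rate / 100)
= 100 * (20 / 100)
= 100 * 0.2
= 20.0

20.0 drops


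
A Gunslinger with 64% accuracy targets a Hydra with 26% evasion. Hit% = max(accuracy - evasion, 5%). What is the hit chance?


accuracy - evasion = 64 - 26 = 38
Apply floor: max(38, 5) = 38
Hit chance = 38%

38%


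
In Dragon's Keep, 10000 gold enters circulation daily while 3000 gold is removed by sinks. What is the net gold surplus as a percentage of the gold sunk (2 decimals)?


Net gold = 10000 - 3000 = 7000
Inflation rate = net / sunk * 100 = 7000 / 3000 * 100
= 2.333333 * 100
= 233.33%

233.33%


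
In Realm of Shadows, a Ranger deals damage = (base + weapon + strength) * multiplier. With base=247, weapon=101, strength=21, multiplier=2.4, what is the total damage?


Sum base + weapon + str = 247 + 101 + 21 = 369
Multiply by 2.4:
369 * 2.4 = 885.6

885.6 damage


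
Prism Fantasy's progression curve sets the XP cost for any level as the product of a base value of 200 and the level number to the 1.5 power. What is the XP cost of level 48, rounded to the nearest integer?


XP = 200 * level^1.5
Substitute level = 48:
XP = 200 * 48^1.5
= 200 * 332.5538
= 66511

66511 XP


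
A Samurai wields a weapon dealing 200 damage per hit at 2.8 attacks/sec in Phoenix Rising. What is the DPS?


DPS = damage * attack_speed
= 200 * 2.8
= 560.0

560.0 DPS


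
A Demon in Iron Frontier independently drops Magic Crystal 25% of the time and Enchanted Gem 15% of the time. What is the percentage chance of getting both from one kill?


For independent events, P(both) = P(A) * P(B)
= 25% * 15%
= 375 / 100 %
= 3.75%

3.75%


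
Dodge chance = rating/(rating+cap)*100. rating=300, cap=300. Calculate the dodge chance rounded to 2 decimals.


dodge% = 300 / (300 + 300) * 100
= 300 / 600 * 100
= 0.5 * 100
= 50.00%

50.00%


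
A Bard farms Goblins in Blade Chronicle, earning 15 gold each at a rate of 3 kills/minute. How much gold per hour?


Gold per minute = 15 * 3 = 45
Gold per hour = 45 * 60 = 2700

2700 gold/hour


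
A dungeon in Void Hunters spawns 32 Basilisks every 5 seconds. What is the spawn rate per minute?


Spawns per minute = count * (60 / interval)
= 32 * (60 / 5)
= 32 * 12.0
= 384.0

384.0 per minute


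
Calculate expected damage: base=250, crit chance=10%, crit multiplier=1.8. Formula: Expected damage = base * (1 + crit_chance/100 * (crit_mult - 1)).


E[dmg] = base * (1 + crit_chance * (crit_mult - 1))
cc as decimal = 10/100 = 0.1
cm - 1 = 1.8 - 1 = 0.8
Bonus factor = 0.1 * 0.8 = 0.08
Total multiplier = 1 + 0.08 = 1.08
Expected damage = 250 * 1.08 = 270.00

270.00 damage


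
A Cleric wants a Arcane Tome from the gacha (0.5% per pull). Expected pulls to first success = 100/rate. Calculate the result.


Expected pulls for a geometric distribution = 1/p = 100 / rate%
= 100 / 0.5
= 200.0

200.0 pulls


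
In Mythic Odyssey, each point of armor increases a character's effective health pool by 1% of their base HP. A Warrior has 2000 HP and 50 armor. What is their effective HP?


EHP = 2000 * (1 + 50/100)
= 2000 * (1 + 0.5)
= 2000 * 1.5
= 3000.0

3000.0 EHP


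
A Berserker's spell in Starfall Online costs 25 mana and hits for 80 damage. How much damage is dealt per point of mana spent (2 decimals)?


Efficiency = damage / mana
= 80 / 25
= 3.20

3.20 dmg/mana


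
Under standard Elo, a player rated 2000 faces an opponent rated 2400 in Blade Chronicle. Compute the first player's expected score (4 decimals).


Elo expected score: Ea = 1/(1 + 10^((Rb-Ra)/400))
Rb - Ra = 2400 - 2000 = 400
(Rb-Ra)/400 = 400/400 = 1.0
10^1.0 = 10.0
Ea = 1/(1 + 10.0) = 1/11.0 = 0.0909

0.0909


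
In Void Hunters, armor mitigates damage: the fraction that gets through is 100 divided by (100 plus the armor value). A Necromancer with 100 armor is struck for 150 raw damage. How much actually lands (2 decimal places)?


actual = 150 * 100 / (100 + 100)
= 150 * 100 / 200
= 15000 / 200
= 75.00

75.00 damage


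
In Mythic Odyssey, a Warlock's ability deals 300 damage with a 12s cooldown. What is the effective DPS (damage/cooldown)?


DPS = damage / cooldown
= 300 / 12
= 25.00

25.00 DPS


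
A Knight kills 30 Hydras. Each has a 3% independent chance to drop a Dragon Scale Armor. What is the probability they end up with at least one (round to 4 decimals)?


P(at least one) = 1 - P(none) = 1 - (1-p)^n
p = 3/100 = 0.03
1 - p = 0.97
(1 - p)^30 = 0.97^30 = 0.401007
P(at least one) = 1 - 0.401007 = 0.5990

0.5990


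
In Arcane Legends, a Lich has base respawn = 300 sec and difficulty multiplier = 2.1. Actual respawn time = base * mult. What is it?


Respawn time = base * multiplier
= 300 * 2.1
= 630.0 seconds

630.0 seconds


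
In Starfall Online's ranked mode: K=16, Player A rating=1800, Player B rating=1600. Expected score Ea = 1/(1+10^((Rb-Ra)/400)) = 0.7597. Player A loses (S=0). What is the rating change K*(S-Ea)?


Elo update: delta = K * (S - Ea), where S = 0 (loses)
S - Ea = 0 - 0.7597 = -0.7597
Rating change = 16 * -0.7597
= -12.16

-12.16 rating points


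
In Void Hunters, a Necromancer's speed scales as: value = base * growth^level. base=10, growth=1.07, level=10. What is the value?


value = base * growth^level
= 10 * 1.07^10
= 10 * 1.967151
= 19.67

19.67 speed


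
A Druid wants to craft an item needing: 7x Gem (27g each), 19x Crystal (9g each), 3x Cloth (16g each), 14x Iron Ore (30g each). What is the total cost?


Cost breakdown:
  Gem: 7 * 27 = 189
  Crystal: 19 * 9 = 171
  Cloth: 3 * 16 = 48
  Iron Ore: 14 * 30 = 420
Total = 189 + 171 + 48 + 420 = 828

828 gold


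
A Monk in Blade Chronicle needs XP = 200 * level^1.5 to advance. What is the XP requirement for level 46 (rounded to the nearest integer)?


XP = 200 * level^1.5
Substitute level = 46:
XP = 200 * 46^1.5
= 200 * 311.9872
= 62397

62397 XP


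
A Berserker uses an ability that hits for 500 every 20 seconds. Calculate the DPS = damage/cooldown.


DPS = damage / cooldown
= 500 / 20
= 25.00

25.00 DPS


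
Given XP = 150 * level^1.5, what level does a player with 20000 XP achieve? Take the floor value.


XP = 150 * level^1.5, so level = (XP / 150)^(1/1.5)
= (20000 / 150)^(1/1.5)
= 133.3333^0.6667
= 26.0991
Floor: level = 26

level 26


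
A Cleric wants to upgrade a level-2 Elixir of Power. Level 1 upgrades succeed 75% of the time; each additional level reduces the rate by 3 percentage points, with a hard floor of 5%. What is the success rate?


raw_rate = 75 - 3 * (2 - 1)
= 75 - 3 * 1
= 75 - 3
= 72
Apply floor: max(72, 5) = 72%

72%


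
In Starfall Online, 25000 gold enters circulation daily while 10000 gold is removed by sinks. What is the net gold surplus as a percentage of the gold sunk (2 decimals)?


Net gold = 25000 - 10000 = 15000
Inflation rate = net / sunk * 100 = 15000 / 10000 * 100
= 1.5 * 100
= 150.00%

150.00%


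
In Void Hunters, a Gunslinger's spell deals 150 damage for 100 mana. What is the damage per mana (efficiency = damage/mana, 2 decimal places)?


Efficiency = damage / mana
= 150 / 100
= 1.50

1.50 dmg/mana


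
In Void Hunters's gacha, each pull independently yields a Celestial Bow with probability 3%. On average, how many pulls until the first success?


Expected pulls for a geometric distribution = 1/p = 100 / rate%
= 100 / 3
= 33.33

33.33 pulls


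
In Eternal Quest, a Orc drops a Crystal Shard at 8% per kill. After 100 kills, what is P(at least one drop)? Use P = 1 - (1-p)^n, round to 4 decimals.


P(at least one) = 1 - P(none) = 1 - (1-p)^n
p = 8/100 = 0.08
1 - p = 0.92
(1 - p)^100 = 0.92^100 = 0.000239
P(at least one) = 1 - 0.000239 = 0.9998

0.9998


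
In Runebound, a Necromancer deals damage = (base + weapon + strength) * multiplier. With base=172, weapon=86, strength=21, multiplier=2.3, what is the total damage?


Sum base + weapon + str = 172 + 86 + 21 = 279
Multiply by 2.3:
279 * 2.3 = 641.7

641.7 damage


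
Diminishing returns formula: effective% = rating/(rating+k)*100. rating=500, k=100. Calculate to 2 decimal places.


effective% = rating / (rating + k) * 100
= 500 / (500 + 100) * 100
= 500 / 600 * 100
= 0.833333 * 100
= 83.33%

83.33%


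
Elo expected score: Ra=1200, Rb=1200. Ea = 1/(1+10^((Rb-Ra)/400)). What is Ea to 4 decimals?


Elo expected score: Ea = 1/(1 + 10^((Rb-Ra)/400))
Rb - Ra = 1200 - 1200 = 0
(Rb-Ra)/400 = 0/400 = 0.0
10^0.0 = 1.0
Ea = 1/(1 + 1.0) = 1/2.0 = 0.5000

0.5000


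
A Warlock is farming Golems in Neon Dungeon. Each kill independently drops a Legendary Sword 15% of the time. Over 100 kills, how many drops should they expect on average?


Expected drops = kills * (drop_rate / 100)
= 100 * (15 / 100)
= 100 * 0.15
= 15.0

15.0 drops


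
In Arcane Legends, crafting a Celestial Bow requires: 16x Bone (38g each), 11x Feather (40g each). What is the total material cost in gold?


Cost breakdown:
  Bone: 16 * 38 = 608
  Feather: 11 * 40 = 440
Total = 608 + 440 = 1048

1048 gold


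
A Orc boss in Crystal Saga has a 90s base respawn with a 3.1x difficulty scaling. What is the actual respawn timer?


Respawn time = base * multiplier
= 90 * 3.1
= 279.0 seconds

279.0 seconds


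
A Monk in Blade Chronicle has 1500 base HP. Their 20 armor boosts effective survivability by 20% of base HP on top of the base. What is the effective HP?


EHP = 1500 * (1 + 20/100)
= 1500 * (1 + 0.2)
= 1500 * 1.2
= 1800.0

1800.0 EHP


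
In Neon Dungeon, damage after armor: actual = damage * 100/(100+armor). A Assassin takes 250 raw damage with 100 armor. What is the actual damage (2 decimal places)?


actual = 250 * 100 / (100 + 100)
= 250 * 100 / 200
= 25000 / 200
= 125.00

125.00 damage


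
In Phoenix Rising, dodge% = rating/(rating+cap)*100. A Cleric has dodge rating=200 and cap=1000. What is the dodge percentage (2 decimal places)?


dodge% = 200 / (200 + 1000) * 100
= 200 / 1200 * 100
= 0.166667 * 100
= 16.67%

16.67%


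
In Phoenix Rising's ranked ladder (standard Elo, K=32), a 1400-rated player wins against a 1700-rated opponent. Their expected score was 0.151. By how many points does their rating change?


Elo update: delta = K * (S - Ea), where S = 1 (wins)
S - Ea = 1 - 0.151 = 0.849
Rating change = 32 * 0.849
= 27.17

27.17 rating points


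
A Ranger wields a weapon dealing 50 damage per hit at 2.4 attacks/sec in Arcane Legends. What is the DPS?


DPS = damage * attack_speed
= 50 * 2.4
= 120.0

120.0 DPS


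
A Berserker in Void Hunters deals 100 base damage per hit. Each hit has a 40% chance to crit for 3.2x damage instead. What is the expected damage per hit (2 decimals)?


E[dmg] = base * (1 + crit_chance * (crit_mult - 1))
cc as decimal = 40/100 = 0.4
cm - 1 = 3.2 - 1 = 2.2
Bonus factor = 0.4 * 2.2 = 0.88
Total multiplier = 1 + 0.88 = 1.88
Expected damage = 100 * 1.88 = 188.00

188.00 damage


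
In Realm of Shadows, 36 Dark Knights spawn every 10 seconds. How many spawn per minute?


Spawns per minute = count * (60 / interval)
= 36 * (60 / 10)
= 36 * 6.0
= 216.0

216.0 per minute


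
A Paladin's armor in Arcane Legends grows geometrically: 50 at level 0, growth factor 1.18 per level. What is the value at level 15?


value = base * growth^level
= 50 * 1.18^15
= 50 * 11.973748
= 598.69

598.69 armor


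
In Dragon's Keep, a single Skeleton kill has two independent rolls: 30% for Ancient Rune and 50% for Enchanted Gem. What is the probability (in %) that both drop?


For independent events, P(both) = P(A) * P(B)
= 30% * 50%
= 1500 / 100 %
= 15.0%

15.0%


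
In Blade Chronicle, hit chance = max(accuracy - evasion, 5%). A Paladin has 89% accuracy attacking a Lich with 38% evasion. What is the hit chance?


accuracy - evasion = 89 - 38 = 51
Apply floor: max(51, 5) = 51
Hit chance = 51%

51%


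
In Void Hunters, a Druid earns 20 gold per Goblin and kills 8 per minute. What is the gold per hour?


Gold per minute = 20 * 8 = 160
Gold per hour = 160 * 60 = 9600

9600 gold/hour


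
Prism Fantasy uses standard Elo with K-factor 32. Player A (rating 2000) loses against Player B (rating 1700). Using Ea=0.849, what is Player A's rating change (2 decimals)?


Elo update: delta = K * (S - Ea), where S = 0 (loses)
S - Ea = 0 - 0.849 = -0.849
Rating change = 32 * -0.849
= -27.17

-27.17 rating points


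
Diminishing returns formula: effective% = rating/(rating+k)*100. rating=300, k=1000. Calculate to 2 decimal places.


effective% = rating / (rating + k) * 100
= 300 / (300 + 1000) * 100
= 300 / 1300 * 100
= 0.230769 * 100
= 23.08%

23.08%


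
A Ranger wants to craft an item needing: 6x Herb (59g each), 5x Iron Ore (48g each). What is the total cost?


Cost breakdown:
  Herb: 6 * 59 = 354
  Iron Ore: 5 * 48 = 240
Total = 354 + 240 = 594

594 gold


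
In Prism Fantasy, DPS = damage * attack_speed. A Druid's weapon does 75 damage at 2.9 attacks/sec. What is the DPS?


DPS = damage * attack_speed
= 75 * 2.9
= 217.5

217.5 DPS


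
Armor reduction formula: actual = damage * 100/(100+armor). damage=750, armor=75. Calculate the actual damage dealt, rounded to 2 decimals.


actual = 750 * 100 / (100 + 75)
= 750 * 100 / 175
= 75000 / 175
= 428.57

428.57 damage


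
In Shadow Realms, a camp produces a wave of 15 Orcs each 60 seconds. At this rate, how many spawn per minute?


Spawns per minute = count * (60 / interval)
= 15 * (60 / 60)
= 15 * 1.0
= 15.0

15.0 per minute


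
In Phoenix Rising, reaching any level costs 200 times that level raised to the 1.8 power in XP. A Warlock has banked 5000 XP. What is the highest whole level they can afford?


XP = 200 * level^1.8, so level = (XP / 200)^(1/1.8)
= (5000 / 200)^(1/1.8)
= 25.0^0.5556
= 5.9791
Floor: level = 5

level 5


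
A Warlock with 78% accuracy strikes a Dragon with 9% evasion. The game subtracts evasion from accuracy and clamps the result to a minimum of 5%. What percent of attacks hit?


accuracy - evasion = 78 - 9 = 69
Apply floor: max(69, 5) = 69
Hit chance = 69%

69%


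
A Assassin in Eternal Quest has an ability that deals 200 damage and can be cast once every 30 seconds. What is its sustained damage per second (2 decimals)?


DPS = damage / cooldown
= 200 / 30
= 6.67

6.67 DPS


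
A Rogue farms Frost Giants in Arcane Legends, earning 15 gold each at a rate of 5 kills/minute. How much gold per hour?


Gold per minute = 15 * 5 = 75
Gold per hour = 75 * 60 = 4500

4500 gold/hour


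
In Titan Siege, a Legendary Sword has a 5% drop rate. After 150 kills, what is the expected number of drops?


Expected drops = kills * (drop_rate / 100)
= 150 * (5 / 100)
= 150 * 0.05
= 7.5

7.5 drops


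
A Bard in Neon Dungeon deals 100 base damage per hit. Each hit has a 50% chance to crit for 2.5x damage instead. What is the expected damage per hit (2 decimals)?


E[dmg] = base * (1 + crit_chance * (crit_mult - 1))
cc as decimal = 50/100 = 0.5
cm - 1 = 2.5 - 1 = 1.5
Bonus factor = 0.5 * 1.5 = 0.75
Total multiplier = 1 + 0.75 = 1.75
Expected damage = 100 * 1.75 = 175.00

175.00 damage


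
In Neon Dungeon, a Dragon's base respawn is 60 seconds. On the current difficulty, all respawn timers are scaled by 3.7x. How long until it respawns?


Respawn time = base * multiplier
= 60 * 3.7
= 222.0 seconds

222.0 seconds


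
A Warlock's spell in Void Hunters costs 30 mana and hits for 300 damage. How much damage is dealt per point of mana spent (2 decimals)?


Efficiency = damage / mana
= 300 / 30
= 10.00

10.00 dmg/mana


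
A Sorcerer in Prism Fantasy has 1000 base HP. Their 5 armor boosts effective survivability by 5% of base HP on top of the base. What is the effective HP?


EHP = 1000 * (1 + 5/100)
= 1000 * (1 + 0.05)
= 1000 * 1.05
= 1050.0

1050.0 EHP


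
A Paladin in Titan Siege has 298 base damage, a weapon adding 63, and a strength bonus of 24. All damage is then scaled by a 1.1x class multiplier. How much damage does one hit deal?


Sum base + weapon + str = 298 + 63 + 24 = 385
Multiply by 1.1:
385 * 1.1 = 423.5

423.5 damage


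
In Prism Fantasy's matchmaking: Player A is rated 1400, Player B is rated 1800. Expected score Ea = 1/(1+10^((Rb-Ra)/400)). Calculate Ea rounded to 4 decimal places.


Elo expected score: Ea = 1/(1 + 10^((Rb-Ra)/400))
Rb - Ra = 1800 - 1400 = 400
(Rb-Ra)/400 = 400/400 = 1.0
10^1.0 = 10.0
Ea = 1/(1 + 10.0) = 1/11.0 = 0.0909

0.0909


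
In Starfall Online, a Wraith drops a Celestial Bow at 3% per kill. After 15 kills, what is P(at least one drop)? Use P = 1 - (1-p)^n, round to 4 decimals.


P(at least one) = 1 - P(none) = 1 - (1-p)^n
p = 3/100 = 0.03
1 - p = 0.97
(1 - p)^15 = 0.97^15 = 0.633251
P(at least one) = 1 - 0.633251 = 0.3667

0.3667


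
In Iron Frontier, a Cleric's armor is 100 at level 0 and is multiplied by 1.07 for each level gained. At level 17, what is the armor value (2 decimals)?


value = base * growth^level
= 100 * 1.07^17
= 100 * 3.158815
= 315.88

315.88 armor


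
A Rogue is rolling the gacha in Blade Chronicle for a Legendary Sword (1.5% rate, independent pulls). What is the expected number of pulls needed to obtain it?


Expected pulls for a geometric distribution = 1/p = 100 / rate%
= 100 / 1.5
= 66.67

66.67 pulls


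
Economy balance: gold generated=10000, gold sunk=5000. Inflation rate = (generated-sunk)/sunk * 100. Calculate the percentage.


Net gold = 10000 - 5000 = 5000
Inflation rate = net / sunk * 100 = 5000 / 5000 * 100
= 1.0 * 100
= 100.00%

100.00%


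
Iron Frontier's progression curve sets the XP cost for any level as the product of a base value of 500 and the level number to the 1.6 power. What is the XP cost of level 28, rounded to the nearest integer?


XP = 500 * level^1.6
Substitute level = 28:
XP = 500 * 28^1.6
= 500 * 206.7535
= 103377

103377 XP


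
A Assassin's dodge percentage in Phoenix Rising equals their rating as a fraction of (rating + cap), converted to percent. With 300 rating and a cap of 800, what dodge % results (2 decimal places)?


dodge% = 300 / (300 + 800) * 100
= 300 / 1100 * 100
= 0.272727 * 100
= 27.27%

27.27%


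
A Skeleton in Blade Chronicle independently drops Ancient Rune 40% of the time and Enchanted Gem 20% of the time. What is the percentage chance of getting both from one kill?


For independent events, P(both) = P(A) * P(B)
= 40% * 20%
= 800 / 100 %
= 8.0%

8.0%


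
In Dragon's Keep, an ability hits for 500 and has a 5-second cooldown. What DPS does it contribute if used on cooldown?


DPS = damage / cooldown
= 500 / 5
= 100.00

100.00 DPS


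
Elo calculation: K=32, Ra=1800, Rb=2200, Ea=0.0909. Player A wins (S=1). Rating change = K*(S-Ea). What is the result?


Elo update: delta = K * (S - Ea), where S = 1 (wins)
S - Ea = 1 - 0.0909 = 0.9091
Rating change = 32 * 0.9091
= 29.09

29.09 rating points


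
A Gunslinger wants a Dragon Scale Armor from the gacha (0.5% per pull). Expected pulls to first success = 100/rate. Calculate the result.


Expected pulls for a geometric distribution = 1/p = 100 / rate%
= 100 / 0.5
= 200.0

200.0 pulls


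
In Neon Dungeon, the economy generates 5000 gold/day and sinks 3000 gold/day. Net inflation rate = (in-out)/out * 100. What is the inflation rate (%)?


Net gold = 5000 - 3000 = 2000
Inflation rate = net / sunk * 100 = 2000 / 3000 * 100
= 0.666667 * 100
= 66.67%

66.67%


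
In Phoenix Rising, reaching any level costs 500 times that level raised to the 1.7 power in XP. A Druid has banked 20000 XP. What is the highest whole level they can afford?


XP = 500 * level^1.7, so level = (XP / 500)^(1/1.7)
= (20000 / 500)^(1/1.7)
= 40.0^0.5882
= 8.7577
Floor: level = 8

level 8


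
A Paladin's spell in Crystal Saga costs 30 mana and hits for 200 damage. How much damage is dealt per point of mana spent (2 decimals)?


Efficiency = damage / mana
= 200 / 30
= 6.67

6.67 dmg/mana


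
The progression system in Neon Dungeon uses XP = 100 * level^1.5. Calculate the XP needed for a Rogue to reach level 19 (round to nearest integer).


XP = 100 * level^1.5
Substitute level = 19:
XP = 100 * 19^1.5
= 100 * 82.8191
= 8282

8282 XP


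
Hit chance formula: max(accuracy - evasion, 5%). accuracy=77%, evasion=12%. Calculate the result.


accuracy - evasion = 77 - 12 = 65
Apply floor: max(65, 5) = 65
Hit chance = 65%

65%


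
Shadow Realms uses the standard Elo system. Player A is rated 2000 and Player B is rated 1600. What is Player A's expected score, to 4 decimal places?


Elo expected score: Ea = 1/(1 + 10^((Rb-Ra)/400))
Rb - Ra = 1600 - 2000 = -400
(Rb-Ra)/400 = -400/400 = -1.0
10^-1.0 = 0.1
Ea = 1/(1 + 0.1) = 1/1.1 = 0.9091

0.9091


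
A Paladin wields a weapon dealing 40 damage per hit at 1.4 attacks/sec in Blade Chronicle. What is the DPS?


DPS = damage * attack_speed
= 40 * 1.4
= 56.0

56.0 DPS


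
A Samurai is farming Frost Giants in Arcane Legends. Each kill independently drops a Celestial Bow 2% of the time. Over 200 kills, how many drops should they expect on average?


Expected drops = kills * (drop_rate / 100)
= 200 * (2 / 100)
= 200 * 0.02
= 4.0

4.0 drops


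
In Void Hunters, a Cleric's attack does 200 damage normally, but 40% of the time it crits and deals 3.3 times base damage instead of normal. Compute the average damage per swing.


E[dmg] = base * (1 + crit_chance * (crit_mult - 1))
cc as decimal = 40/100 = 0.4
cm - 1 = 3.3 - 1 = 2.3
Bonus factor = 0.4 * 2.3 = 0.92
Total multiplier = 1 + 0.92 = 1.92
Expected damage = 200 * 1.92 = 384.00

384.00 damage


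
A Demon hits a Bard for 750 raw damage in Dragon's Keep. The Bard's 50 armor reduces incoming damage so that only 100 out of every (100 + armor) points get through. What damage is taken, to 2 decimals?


actual = 750 * 100 / (100 + 50)
= 750 * 100 / 150
= 75000 / 150
= 500.00

500.00 damage
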